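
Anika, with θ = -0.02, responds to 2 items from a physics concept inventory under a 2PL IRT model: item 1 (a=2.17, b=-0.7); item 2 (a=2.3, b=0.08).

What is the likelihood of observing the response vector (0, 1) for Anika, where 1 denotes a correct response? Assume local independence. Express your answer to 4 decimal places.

0.0824

P(θ) = 1 / (1 + exp(−a(θ − b)))
P_1 = 1/(1+e^{-1.4756}) = 0.8139
P_2 = 1/(1+e^{0.2300}) = 0.4428
L = (1−P_1) × P_2 = 0.1861 × 0.4428 = 0.08239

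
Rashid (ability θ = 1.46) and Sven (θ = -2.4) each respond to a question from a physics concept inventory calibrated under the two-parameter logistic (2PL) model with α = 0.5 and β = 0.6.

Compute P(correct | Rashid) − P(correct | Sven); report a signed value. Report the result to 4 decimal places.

0.4234

P(θ) = 1 / (1 + exp(−α(θ − β)))
P(Rashid) = 0.6059  [exponent 0.4300]
P(Sven) = 0.1824  [exponent -1.5000]
Difference = 0.6059 − 0.1824 = 0.4234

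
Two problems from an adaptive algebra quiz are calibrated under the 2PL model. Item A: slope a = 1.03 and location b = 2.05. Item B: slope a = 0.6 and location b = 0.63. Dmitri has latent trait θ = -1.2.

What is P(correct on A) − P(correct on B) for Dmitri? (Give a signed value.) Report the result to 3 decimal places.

P(θ) = 1 / (1 + exp(−a(θ − b)))
P_A = 0.0340
P_B = 0.2501
P_A − P_B = -0.2161

-0.216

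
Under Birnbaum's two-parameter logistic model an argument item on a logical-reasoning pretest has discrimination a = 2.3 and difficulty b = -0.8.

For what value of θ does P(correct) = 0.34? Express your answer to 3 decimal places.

-1.088

P(θ) = 1 / (1 + exp(−a(θ − b)))
logit = ln(0.3400/0.6600) = -0.6633
θ = b + logit/(a) = -0.8 + (-0.6633)/2.3000 = -1.0884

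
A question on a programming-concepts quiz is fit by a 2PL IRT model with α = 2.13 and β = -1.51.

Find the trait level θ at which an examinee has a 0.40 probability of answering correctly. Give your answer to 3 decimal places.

-1.700

P(θ) = 1 / (1 + exp(−α(θ − β)))
logit = ln(0.4000/0.6000) = -0.4055
θ = β + logit/(α) = -1.51 + (-0.4055)/2.1300 = -1.7004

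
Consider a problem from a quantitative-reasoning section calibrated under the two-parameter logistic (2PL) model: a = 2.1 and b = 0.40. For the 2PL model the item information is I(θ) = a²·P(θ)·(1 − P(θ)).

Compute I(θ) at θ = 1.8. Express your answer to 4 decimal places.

P = 1/(1+e^{-2.9400}) = 0.9498
P(1−P) = 0.9498 × 0.0502 = 0.0477
I = a² × P(1−P) = 2.1² × 0.0477 = 0.21031

0.2103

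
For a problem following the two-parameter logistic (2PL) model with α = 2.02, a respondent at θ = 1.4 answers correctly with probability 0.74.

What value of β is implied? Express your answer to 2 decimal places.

0.88

P(θ) = 1 / (1 + exp(−α(θ − β)))
logit(0.74) = ln(0.74/0.26) = 1.0460
β = θ − logit/(α) = 1.4 − 1.0460/2.0200 = 0.8822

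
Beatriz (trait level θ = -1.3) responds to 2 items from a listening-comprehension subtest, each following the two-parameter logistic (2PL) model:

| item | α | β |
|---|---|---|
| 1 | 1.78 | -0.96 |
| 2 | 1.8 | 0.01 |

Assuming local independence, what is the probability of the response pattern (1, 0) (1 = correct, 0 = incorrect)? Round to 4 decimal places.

0.3226

P(θ) = 1 / (1 + exp(−α(θ − β)))
P_1 = 1/(1+e^{0.6052}) = 0.3532
P_2 = 1/(1+e^{2.3580}) = 0.0864
L = P_1 × (1−P_2) = 0.3532 × 0.9136 = 0.32263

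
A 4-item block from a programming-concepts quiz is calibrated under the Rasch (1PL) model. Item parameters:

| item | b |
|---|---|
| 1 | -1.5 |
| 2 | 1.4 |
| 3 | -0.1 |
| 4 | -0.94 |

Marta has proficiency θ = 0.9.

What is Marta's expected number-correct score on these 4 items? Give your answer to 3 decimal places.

2.888

P(θ) = 1 / (1 + exp(−(θ − b)))
P_1 = 1/(1+e^{-2.4000}) = 0.9168
P_2 = 1/(1+e^{0.5000}) = 0.3775
P_3 = 1/(1+e^{-1.0000}) = 0.7311
P_4 = 1/(1+e^{-1.8400}) = 0.8629
E[score] = 0.9168 + 0.3775 + 0.7311 + 0.8629 = 2.8884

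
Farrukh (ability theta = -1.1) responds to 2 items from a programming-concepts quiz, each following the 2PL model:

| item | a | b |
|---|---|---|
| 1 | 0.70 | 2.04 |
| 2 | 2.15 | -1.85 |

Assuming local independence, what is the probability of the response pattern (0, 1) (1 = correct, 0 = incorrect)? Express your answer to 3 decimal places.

0.750

P(theta) = 1 / (1 + exp(−a(theta − b)))
P_1 = 1/(1+e^{2.1980}) = 0.0999
P_2 = 1/(1+e^{-1.6125}) = 0.8338
L = (1−P_1) × P_2 = 0.9001 × 0.8338 = 0.75044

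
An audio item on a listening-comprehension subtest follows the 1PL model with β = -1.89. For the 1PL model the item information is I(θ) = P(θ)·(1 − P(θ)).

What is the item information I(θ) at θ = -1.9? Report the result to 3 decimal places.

P = 1/(1+e^{0.0100}) = 0.4975
P(1−P) = 0.4975 × 0.5025 = 0.2500
I = P(1−P) = 0.24999

0.250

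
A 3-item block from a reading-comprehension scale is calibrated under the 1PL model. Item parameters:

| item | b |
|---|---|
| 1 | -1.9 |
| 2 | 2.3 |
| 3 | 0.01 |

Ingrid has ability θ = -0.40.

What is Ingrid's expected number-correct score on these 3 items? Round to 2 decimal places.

1.28

P(θ) = 1 / (1 + exp(−(θ − b)))
P_1 = 1/(1+e^{-1.5000}) = 0.8176
P_2 = 1/(1+e^{2.7000}) = 0.0630
P_3 = 1/(1+e^{0.4100}) = 0.3989
E[score] = 0.8176 + 0.0630 + 0.3989 = 1.2795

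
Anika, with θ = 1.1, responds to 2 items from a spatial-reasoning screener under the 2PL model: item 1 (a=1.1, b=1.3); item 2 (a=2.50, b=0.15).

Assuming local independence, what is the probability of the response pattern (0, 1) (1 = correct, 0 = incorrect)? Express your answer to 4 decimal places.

P(θ) = 1 / (1 + exp(−a(θ − b)))
P_1 = 1/(1+e^{0.2200}) = 0.4452
P_2 = 1/(1+e^{-2.3750}) = 0.9149
L = (1−P_1) × P_2 = 0.5548 × 0.9149 = 0.50757

0.5076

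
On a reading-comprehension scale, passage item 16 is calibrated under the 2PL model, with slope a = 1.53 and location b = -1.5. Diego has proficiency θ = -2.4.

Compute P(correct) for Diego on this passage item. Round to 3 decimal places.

P(θ) = 1 / (1 + exp(−a(θ − b)))
Exponent: 1.53 × (-2.4 − (-1.5)) = -1.3770
1/(1 + e^{1.3770}) = 0.2015

0.201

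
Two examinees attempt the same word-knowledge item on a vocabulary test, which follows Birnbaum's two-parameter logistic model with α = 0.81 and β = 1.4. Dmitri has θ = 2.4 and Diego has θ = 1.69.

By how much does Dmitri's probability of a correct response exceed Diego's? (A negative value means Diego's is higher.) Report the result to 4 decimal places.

P(θ) = 1 / (1 + exp(−α(θ − β)))
P(Dmitri) = 0.6921  [exponent 0.8100]
P(Diego) = 0.5585  [exponent 0.2349]
Difference = 0.6921 − 0.5585 = 0.1337

0.1337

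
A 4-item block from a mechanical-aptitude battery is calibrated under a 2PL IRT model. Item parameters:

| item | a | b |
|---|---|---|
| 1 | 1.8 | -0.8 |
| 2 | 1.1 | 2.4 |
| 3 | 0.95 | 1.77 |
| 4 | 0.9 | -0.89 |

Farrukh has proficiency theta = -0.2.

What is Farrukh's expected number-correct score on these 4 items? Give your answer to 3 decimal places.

P(theta) = 1 / (1 + exp(−a(theta − b)))
P_1 = 1/(1+e^{-1.0800}) = 0.7465
P_2 = 1/(1+e^{2.8600}) = 0.0542
P_3 = 1/(1+e^{1.8715}) = 0.1334
P_4 = 1/(1+e^{-0.6210}) = 0.6504
E[score] = 0.7465 + 0.0542 + 0.1334 + 0.6504 = 1.5845

1.584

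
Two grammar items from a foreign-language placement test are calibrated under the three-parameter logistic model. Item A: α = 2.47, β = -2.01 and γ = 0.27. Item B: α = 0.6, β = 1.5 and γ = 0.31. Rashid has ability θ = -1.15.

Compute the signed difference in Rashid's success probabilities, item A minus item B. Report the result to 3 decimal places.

P(θ) = γ + (1 − γ) · 1 / (1 + exp(−α(θ − β)))
P_A = 0.9221
P_B = 0.4269
P_A − P_B = 0.4952

0.495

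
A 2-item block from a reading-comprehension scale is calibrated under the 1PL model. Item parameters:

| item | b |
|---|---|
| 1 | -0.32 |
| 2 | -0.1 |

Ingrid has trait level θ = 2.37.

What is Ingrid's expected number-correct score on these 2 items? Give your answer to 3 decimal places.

P(θ) = 1 / (1 + exp(−(θ − b)))
P_1 = 1/(1+e^{-2.6900}) = 0.9364
P_2 = 1/(1+e^{-2.4700}) = 0.9220
E[score] = 0.9364 + 0.9220 = 1.8584

1.858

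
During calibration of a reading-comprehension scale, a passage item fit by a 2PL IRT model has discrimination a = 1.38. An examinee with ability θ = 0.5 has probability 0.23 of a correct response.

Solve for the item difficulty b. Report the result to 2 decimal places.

P(θ) = 1 / (1 + exp(−a(θ − b)))
logit(0.23) = ln(0.23/0.77) = -1.2083
b = θ − logit/(a) = 0.5 − (-1.2083)/1.3800 = 1.3756

1.38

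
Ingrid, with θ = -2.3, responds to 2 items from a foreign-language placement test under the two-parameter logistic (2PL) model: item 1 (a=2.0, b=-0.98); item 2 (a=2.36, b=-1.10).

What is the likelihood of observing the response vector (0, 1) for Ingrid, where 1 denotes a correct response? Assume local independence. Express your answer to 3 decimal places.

0.052

P(θ) = 1 / (1 + exp(−a(θ − b)))
P_1 = 1/(1+e^{2.6400}) = 0.0666
P_2 = 1/(1+e^{2.8320}) = 0.0556
L = (1−P_1) × P_2 = 0.9334 × 0.0556 = 0.05191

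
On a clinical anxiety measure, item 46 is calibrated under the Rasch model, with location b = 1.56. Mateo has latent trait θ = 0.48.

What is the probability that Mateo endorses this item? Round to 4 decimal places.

P(θ) = 1 / (1 + exp(−(θ − b)))
Exponent: (0.48 − 1.56) = -1.0800
1/(1 + e^{1.0800}) = 0.2535
P = 0.2535

0.2535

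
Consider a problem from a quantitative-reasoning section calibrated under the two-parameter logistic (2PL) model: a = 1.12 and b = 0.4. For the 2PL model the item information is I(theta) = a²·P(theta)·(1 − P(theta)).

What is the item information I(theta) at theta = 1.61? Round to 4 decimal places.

0.2045

P = 1/(1+e^{-1.3552}) = 0.7950
P(1−P) = 0.7950 × 0.2050 = 0.1630
I = a² × P(1−P) = 1.12² × 0.1630 = 0.20445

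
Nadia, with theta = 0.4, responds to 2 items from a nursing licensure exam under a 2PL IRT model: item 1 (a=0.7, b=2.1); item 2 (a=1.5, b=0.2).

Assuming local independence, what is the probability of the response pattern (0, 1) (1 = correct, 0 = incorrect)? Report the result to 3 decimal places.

P(theta) = 1 / (1 + exp(−a(theta − b)))
P_1 = 1/(1+e^{1.1900}) = 0.2333
P_2 = 1/(1+e^{-0.3000}) = 0.5744
L = (1−P_1) × P_2 = 0.7667 × 0.5744 = 0.44045

0.440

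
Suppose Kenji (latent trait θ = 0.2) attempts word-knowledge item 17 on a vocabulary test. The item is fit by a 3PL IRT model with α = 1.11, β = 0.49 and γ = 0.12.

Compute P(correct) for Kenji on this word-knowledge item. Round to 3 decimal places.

0.490

P(θ) = γ + (1 − γ) · 1 / (1 + exp(−α(θ − β)))
Exponent: 1.11 × (0.2 − 0.49) = -0.3219
1/(1 + e^{0.3219}) = 0.4202
P = 0.12 + 0.88 × 0.4202 = 0.4898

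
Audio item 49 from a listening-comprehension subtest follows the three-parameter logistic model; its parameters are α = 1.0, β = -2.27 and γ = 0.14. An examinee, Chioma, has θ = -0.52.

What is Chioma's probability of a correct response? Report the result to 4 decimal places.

0.8727

P(θ) = γ + (1 − γ) · 1 / (1 + exp(−α(θ − β)))
Exponent: 1.0 × (-0.52 − (-2.27)) = 1.7500
1/(1 + e^{-1.7500}) = 0.8520
P = 0.14 + 0.86 × 0.8520 = 0.8727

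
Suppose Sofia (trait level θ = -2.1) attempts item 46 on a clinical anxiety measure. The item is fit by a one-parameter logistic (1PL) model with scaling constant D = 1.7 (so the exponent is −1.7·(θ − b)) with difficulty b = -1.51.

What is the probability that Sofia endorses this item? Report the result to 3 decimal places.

P(θ) = 1 / (1 + exp(−D·(θ − b)))
Exponent: 1.7 × (-2.1 − (-1.51)) = -1.0030
1/(1 + e^{1.0030}) = 0.2684
P = 0.2684

0.268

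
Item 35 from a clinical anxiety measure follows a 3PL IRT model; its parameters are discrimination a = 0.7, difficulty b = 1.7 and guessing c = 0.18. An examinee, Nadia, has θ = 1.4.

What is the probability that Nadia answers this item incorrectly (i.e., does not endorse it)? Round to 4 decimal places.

P(θ) = c + (1 − c) · 1 / (1 + exp(−a(θ − b)))
Exponent: 0.7 × (1.4 − 1.7) = -0.2100
1/(1 + e^{0.2100}) = 0.4477
P = 0.18 + 0.82 × 0.4477 = 0.5471
P(incorrect) = 1 − 0.5471 = 0.4529

0.4529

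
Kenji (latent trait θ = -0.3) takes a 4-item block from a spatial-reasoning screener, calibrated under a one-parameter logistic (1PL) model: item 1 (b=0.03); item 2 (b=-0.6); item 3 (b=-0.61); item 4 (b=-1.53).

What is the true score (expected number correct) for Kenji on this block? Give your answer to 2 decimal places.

P(θ) = 1 / (1 + exp(−(θ − b)))
P_1 = 1/(1+e^{0.3300}) = 0.4182
P_2 = 1/(1+e^{-0.3000}) = 0.5744
P_3 = 1/(1+e^{-0.3100}) = 0.5769
P_4 = 1/(1+e^{-1.2300}) = 0.7738
E[score] = 0.4182 + 0.5744 + 0.5769 + 0.7738 = 2.3434

2.34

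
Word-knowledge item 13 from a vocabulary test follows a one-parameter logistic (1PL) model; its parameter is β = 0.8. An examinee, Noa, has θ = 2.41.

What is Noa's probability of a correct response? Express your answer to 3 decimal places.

P(θ) = 1 / (1 + exp(−(θ − β)))
Exponent: (2.41 − 0.8) = 1.6100
1/(1 + e^{-1.6100}) = 0.8334
P = 0.8334

0.833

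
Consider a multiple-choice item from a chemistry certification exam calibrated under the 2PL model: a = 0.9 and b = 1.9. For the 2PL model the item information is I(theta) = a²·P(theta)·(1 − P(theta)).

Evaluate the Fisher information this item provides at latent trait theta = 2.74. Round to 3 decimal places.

0.176

P = 1/(1+e^{-0.7560}) = 0.6805
P(1−P) = 0.6805 × 0.3195 = 0.2174
I = a² × P(1−P) = 0.9² × 0.2174 = 0.17611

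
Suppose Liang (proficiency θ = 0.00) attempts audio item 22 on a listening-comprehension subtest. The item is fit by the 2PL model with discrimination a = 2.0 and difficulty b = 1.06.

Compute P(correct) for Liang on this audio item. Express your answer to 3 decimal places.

0.107

P(θ) = 1 / (1 + exp(−a(θ − b)))
Exponent: 2.0 × (0.00 − 1.06) = -2.1200
1/(1 + e^{2.1200}) = 0.1072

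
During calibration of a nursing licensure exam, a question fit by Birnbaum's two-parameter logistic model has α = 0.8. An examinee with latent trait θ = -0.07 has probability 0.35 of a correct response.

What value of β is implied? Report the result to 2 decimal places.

P(θ) = 1 / (1 + exp(−α(θ − β)))
logit(0.35) = ln(0.35/0.65) = -0.6190
β = θ − logit/(α) = -0.07 − (-0.6190)/0.8000 = 0.7038

0.70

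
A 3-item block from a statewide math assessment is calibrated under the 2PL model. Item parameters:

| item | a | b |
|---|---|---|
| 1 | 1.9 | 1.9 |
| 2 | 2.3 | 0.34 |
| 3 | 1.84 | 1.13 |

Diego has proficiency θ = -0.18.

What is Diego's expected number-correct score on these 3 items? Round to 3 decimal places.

0.333

P(θ) = 1 / (1 + exp(−a(θ − b)))
P_1 = 1/(1+e^{3.9520}) = 0.0189
P_2 = 1/(1+e^{1.1960}) = 0.2322
P_3 = 1/(1+e^{2.4104}) = 0.0824
E[score] = 0.0189 + 0.2322 + 0.0824 = 0.3334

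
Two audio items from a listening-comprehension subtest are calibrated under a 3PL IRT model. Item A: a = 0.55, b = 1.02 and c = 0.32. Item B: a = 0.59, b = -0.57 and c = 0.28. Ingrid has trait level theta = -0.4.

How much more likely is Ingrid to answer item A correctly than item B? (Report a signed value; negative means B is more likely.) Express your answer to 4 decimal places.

P(theta) = c + (1 − c) · 1 / (1 + exp(−a(theta − b)))
P_A = 0.5336
P_B = 0.6580
P_A − P_B = -0.1244

-0.1244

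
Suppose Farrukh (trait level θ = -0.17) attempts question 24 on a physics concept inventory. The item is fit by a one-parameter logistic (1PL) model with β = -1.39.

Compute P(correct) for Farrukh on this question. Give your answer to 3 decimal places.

P(θ) = 1 / (1 + exp(−(θ − β)))
Exponent: (-0.17 − (-1.39)) = 1.2200
1/(1 + e^{-1.2200}) = 0.7721
P = 0.7721

0.772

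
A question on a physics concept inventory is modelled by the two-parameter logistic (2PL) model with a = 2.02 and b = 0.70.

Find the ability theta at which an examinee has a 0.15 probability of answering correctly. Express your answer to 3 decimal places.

-0.159

P(theta) = 1 / (1 + exp(−a(theta − b)))
logit = ln(0.1500/0.8500) = -1.7346
theta = b + logit/(a) = 0.70 + (-1.7346)/2.0200 = -0.1587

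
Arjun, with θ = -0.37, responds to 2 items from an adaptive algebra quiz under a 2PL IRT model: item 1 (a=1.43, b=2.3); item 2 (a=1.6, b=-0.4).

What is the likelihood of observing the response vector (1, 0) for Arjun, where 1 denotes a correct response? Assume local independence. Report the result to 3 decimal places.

0.010

P(θ) = 1 / (1 + exp(−a(θ − b)))
P_1 = 1/(1+e^{3.8181}) = 0.0215
P_2 = 1/(1+e^{-0.0480}) = 0.5120
L = P_1 × (1−P_2) = 0.0215 × 0.4880 = 0.01049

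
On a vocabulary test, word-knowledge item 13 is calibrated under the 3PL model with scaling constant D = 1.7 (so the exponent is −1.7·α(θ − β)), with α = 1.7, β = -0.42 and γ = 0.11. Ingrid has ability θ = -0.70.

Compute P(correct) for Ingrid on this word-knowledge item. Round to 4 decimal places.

P(θ) = γ + (1 − γ) · 1 / (1 + exp(−D·α(θ − β)))
Exponent: 1.7 × 1.7 × (-0.70 − (-0.42)) = -0.8092
1/(1 + e^{0.8092}) = 0.3081
P = 0.11 + 0.89 × 0.3081 = 0.3842

0.3842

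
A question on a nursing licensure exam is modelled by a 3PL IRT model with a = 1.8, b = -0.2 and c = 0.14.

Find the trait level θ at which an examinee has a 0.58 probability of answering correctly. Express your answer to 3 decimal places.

P(θ) = c + (1 − c) · 1 / (1 + exp(−a(θ − b)))
Remove guessing floor: (0.58 − 0.14)/(1 − 0.14) = 0.5116
logit = ln(0.5116/0.4884) = 0.0465
θ = b + logit/(a) = -0.2 + 0.0465/1.8000 = -0.1742

-0.174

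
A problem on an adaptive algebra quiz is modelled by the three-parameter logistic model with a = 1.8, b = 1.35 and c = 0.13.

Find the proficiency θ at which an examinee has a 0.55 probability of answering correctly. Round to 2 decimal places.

1.31

P(θ) = c + (1 − c) · 1 / (1 + exp(−a(θ − b)))
Remove guessing floor: (0.55 − 0.13)/(1 − 0.13) = 0.4828
logit = ln(0.4828/0.5172) = -0.0690
θ = b + logit/(a) = 1.35 + (-0.0690)/1.8000 = 1.3117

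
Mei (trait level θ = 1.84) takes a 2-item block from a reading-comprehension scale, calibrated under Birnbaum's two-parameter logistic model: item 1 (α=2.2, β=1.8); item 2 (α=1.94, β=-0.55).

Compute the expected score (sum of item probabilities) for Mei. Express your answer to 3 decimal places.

1.512

P(θ) = 1 / (1 + exp(−α(θ − β)))
P_1 = 1/(1+e^{-0.0880}) = 0.5220
P_2 = 1/(1+e^{-4.6366}) = 0.9904
E[score] = 0.5220 + 0.9904 = 1.5124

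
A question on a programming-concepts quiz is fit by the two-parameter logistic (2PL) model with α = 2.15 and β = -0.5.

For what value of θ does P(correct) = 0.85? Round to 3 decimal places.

0.307

P(θ) = 1 / (1 + exp(−α(θ − β)))
logit = ln(0.8500/0.1500) = 1.7346
θ = β + logit/(α) = -0.5 + 1.7346/2.1500 = 0.3068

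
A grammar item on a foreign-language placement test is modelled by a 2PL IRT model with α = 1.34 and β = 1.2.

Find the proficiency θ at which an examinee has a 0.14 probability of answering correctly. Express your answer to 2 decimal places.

P(θ) = 1 / (1 + exp(−α(θ − β)))
logit = ln(0.1400/0.8600) = -1.8153
θ = β + logit/(α) = 1.2 + (-1.8153)/1.3400 = -0.1547

-0.15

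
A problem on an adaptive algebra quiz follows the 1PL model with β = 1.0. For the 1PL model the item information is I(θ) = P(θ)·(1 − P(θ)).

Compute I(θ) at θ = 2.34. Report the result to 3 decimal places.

P = 1/(1+e^{-1.3400}) = 0.7925
P(1−P) = 0.7925 × 0.2075 = 0.1644
I = P(1−P) = 0.16445

0.164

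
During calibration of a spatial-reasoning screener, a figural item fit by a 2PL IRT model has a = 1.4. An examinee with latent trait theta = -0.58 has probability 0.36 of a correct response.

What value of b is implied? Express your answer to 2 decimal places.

-0.17

P(theta) = 1 / (1 + exp(−a(theta − b)))
logit(0.36) = ln(0.36/0.64) = -0.5754
b = theta − logit/(a) = -0.58 − (-0.5754)/1.4000 = -0.1690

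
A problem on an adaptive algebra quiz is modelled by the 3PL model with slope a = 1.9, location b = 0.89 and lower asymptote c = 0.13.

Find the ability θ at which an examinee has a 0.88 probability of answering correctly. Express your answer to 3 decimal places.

1.855

P(θ) = c + (1 − c) · 1 / (1 + exp(−a(θ − b)))
Remove guessing floor: (0.88 − 0.13)/(1 − 0.13) = 0.8621
logit = ln(0.8621/0.1379) = 1.8326
θ = b + logit/(a) = 0.89 + 1.8326/1.9000 = 1.8545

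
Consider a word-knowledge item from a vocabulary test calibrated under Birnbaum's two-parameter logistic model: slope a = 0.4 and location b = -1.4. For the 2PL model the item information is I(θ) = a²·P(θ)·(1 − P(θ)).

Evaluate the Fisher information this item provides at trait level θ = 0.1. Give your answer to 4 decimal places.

P = 1/(1+e^{-0.6000}) = 0.6457
P(1−P) = 0.6457 × 0.3543 = 0.2288
I = a² × P(1−P) = 0.4² × 0.2288 = 0.03661

0.0366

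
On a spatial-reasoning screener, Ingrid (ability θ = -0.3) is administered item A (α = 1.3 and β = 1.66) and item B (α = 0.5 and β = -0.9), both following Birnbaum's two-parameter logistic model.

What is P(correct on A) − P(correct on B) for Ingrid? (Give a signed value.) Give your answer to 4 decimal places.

-0.5019

P(θ) = 1 / (1 + exp(−α(θ − β)))
P_A = 0.0726
P_B = 0.5744
P_A − P_B = -0.5019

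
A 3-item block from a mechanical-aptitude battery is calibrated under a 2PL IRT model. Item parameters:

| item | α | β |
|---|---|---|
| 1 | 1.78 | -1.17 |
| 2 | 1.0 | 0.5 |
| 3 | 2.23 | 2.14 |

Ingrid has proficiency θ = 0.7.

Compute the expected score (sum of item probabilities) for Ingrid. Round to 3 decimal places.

P(θ) = 1 / (1 + exp(−α(θ − β)))
P_1 = 1/(1+e^{-3.3286}) = 0.9654
P_2 = 1/(1+e^{-0.2000}) = 0.5498
P_3 = 1/(1+e^{3.2112}) = 0.0387
E[score] = 0.9654 + 0.5498 + 0.0387 = 1.5540

1.554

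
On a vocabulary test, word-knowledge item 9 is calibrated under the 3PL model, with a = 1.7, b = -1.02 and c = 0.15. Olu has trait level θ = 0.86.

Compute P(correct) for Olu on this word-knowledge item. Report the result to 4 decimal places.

P(θ) = c + (1 − c) · 1 / (1 + exp(−a(θ − b)))
Exponent: 1.7 × (0.86 − (-1.02)) = 3.1960
1/(1 + e^{-3.1960}) = 0.9607
P = 0.15 + 0.85 × 0.9607 = 0.9666

0.9666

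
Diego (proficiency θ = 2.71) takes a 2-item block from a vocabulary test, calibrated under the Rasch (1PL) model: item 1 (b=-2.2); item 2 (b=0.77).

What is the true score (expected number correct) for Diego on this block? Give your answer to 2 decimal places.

1.87

P(θ) = 1 / (1 + exp(−(θ − b)))
P_1 = 1/(1+e^{-4.9100}) = 0.9927
P_2 = 1/(1+e^{-1.9400}) = 0.8744
E[score] = 0.9927 + 0.8744 = 1.8670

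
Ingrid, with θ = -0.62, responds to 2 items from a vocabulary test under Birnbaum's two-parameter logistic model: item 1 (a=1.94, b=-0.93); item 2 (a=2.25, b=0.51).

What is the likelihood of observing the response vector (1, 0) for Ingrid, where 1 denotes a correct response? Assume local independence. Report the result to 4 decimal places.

P(θ) = 1 / (1 + exp(−a(θ − b)))
P_1 = 1/(1+e^{-0.6014}) = 0.6460
P_2 = 1/(1+e^{2.5425}) = 0.0729
L = P_1 × (1−P_2) = 0.6460 × 0.9271 = 0.59886

0.5989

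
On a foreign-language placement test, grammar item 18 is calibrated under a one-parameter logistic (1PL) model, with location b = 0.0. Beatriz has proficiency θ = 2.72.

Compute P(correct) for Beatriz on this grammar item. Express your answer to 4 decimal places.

P(θ) = 1 / (1 + exp(−(θ − b)))
Exponent: (2.72 − 0.0) = 2.7200
1/(1 + e^{-2.7200}) = 0.9382
P = 0.9382

0.9382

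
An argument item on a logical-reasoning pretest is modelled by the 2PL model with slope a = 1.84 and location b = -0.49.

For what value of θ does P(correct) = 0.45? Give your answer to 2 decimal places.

-0.60

P(θ) = 1 / (1 + exp(−a(θ − b)))
logit = ln(0.4500/0.5500) = -0.2007
θ = b + logit/(a) = -0.49 + (-0.2007)/1.8400 = -0.5991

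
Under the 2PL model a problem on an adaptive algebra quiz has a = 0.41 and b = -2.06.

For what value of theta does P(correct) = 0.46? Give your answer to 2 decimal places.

P(theta) = 1 / (1 + exp(−a(theta − b)))
logit = ln(0.4600/0.5400) = -0.1603
theta = b + logit/(a) = -2.06 + (-0.1603)/0.4100 = -2.4511

-2.45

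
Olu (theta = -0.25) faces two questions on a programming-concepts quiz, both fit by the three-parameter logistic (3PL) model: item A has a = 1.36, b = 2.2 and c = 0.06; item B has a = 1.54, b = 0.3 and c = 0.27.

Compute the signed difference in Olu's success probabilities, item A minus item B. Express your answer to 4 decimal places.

-0.3966

P(theta) = c + (1 − c) · 1 / (1 + exp(−a(theta − b)))
P_A = 0.0924
P_B = 0.4890
P_A − P_B = -0.3966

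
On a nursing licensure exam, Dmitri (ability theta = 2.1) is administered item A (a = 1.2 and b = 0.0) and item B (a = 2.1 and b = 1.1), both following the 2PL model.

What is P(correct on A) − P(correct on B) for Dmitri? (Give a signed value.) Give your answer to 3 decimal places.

P(theta) = 1 / (1 + exp(−a(theta − b)))
P_A = 0.9255
P_B = 0.8909
P_A − P_B = 0.0346

0.035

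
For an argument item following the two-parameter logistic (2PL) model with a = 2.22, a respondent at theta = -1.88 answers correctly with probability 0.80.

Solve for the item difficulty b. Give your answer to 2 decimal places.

-2.50

P(theta) = 1 / (1 + exp(−a(theta − b)))
logit(0.80) = ln(0.80/0.20) = 1.3863
b = theta − logit/(a) = -1.88 − 1.3863/2.2200 = -2.5045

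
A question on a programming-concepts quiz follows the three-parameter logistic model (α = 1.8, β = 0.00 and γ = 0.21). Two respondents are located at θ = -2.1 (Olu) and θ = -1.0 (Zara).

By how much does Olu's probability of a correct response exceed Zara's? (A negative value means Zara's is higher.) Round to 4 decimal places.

P(θ) = γ + (1 − γ) · 1 / (1 + exp(−α(θ − β)))
P(Olu) = 0.2276  [exponent -3.7800]
P(Zara) = 0.3221  [exponent -1.8000]
Difference = 0.2276 − 0.3221 = -0.0944

-0.0944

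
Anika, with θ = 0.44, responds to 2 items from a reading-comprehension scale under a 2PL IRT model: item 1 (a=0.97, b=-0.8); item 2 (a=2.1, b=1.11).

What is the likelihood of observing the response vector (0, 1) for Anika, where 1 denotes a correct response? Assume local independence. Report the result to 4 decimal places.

P(θ) = 1 / (1 + exp(−a(θ − b)))
P_1 = 1/(1+e^{-1.2028}) = 0.7690
P_2 = 1/(1+e^{1.4070}) = 0.1967
L = (1−P_1) × P_2 = 0.2310 × 0.1967 = 0.04544

0.0454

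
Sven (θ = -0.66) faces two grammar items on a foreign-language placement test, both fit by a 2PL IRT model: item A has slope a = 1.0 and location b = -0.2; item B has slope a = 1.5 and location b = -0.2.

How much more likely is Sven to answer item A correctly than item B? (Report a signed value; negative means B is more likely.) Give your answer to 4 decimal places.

0.0530

P(θ) = 1 / (1 + exp(−a(θ − b)))
P_A = 0.3870
P_B = 0.3340
P_A − P_B = 0.0530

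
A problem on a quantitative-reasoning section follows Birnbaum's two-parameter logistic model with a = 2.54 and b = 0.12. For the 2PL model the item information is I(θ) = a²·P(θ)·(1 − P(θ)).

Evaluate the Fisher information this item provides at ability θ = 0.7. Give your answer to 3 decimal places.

P = 1/(1+e^{-1.4732}) = 0.8135
P(1−P) = 0.8135 × 0.1865 = 0.1517
I = a² × P(1−P) = 2.54² × 0.1517 = 0.97865

0.979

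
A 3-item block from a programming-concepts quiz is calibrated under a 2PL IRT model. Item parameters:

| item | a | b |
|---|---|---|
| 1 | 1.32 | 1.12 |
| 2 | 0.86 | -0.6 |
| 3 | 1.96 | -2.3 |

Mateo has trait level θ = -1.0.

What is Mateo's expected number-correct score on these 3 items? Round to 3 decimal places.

P(θ) = 1 / (1 + exp(−a(θ − b)))
P_1 = 1/(1+e^{2.7984}) = 0.0574
P_2 = 1/(1+e^{0.3440}) = 0.4148
P_3 = 1/(1+e^{-2.5480}) = 0.9274
E[score] = 0.0574 + 0.4148 + 0.9274 = 1.3997

1.400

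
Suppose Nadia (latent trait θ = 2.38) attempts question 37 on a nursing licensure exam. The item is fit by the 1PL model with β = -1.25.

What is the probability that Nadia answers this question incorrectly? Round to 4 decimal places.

P(θ) = 1 / (1 + exp(−(θ − β)))
Exponent: (2.38 − (-1.25)) = 3.6300
1/(1 + e^{-3.6300}) = 0.9742
P = 0.9742
P(incorrect) = 1 − 0.9742 = 0.0258

0.0258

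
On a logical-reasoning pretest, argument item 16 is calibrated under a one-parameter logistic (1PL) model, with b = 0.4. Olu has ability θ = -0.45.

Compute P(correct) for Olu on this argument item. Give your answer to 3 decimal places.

P(θ) = 1 / (1 + exp(−(θ − b)))
Exponent: (-0.45 − 0.4) = -0.8500
1/(1 + e^{0.8500}) = 0.2994
P = 0.2994

0.299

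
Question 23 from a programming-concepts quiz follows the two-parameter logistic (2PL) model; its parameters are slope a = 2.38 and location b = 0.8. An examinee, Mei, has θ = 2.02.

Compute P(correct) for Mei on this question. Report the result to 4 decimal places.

0.9480

P(θ) = 1 / (1 + exp(−a(θ − b)))
Exponent: 2.38 × (2.02 − 0.8) = 2.9036
1/(1 + e^{-2.9036}) = 0.9480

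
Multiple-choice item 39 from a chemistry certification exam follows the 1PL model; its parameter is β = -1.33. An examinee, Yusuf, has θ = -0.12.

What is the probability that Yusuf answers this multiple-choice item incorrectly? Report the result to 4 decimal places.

P(θ) = 1 / (1 + exp(−(θ − β)))
Exponent: (-0.12 − (-1.33)) = 1.2100
1/(1 + e^{-1.2100}) = 0.7703
P = 0.7703
P(incorrect) = 1 − 0.7703 = 0.2297

0.2297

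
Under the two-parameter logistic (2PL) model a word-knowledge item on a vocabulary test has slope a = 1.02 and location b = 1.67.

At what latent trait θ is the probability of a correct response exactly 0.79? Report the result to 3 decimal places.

2.969

P(θ) = 1 / (1 + exp(−a(θ − b)))
logit = ln(0.7900/0.2100) = 1.3249
θ = b + logit/(a) = 1.67 + 1.3249/1.0200 = 2.9689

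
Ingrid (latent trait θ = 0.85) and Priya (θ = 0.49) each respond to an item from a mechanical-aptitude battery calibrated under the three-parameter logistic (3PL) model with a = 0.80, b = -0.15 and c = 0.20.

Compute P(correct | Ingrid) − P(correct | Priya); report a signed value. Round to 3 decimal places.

0.052

P(θ) = c + (1 − c) · 1 / (1 + exp(−a(θ − b)))
P(Ingrid) = 0.7520  [exponent 0.8000]
P(Priya) = 0.7002  [exponent 0.5120]
Difference = 0.7520 − 0.7002 = 0.0518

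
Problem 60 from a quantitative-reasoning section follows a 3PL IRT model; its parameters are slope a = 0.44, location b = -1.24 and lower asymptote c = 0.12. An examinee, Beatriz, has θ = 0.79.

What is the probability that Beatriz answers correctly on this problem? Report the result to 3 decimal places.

P(θ) = c + (1 − c) · 1 / (1 + exp(−a(θ − b)))
Exponent: 0.44 × (0.79 − (-1.24)) = 0.8932
1/(1 + e^{-0.8932}) = 0.7096
P = 0.12 + 0.88 × 0.7096 = 0.7444

0.744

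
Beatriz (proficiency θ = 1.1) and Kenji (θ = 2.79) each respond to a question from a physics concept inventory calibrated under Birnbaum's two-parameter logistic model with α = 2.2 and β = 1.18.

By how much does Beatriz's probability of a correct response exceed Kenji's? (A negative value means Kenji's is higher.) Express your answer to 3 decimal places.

-0.516

P(θ) = 1 / (1 + exp(−α(θ − β)))
P(Beatriz) = 0.4561  [exponent -0.1760]
P(Kenji) = 0.9719  [exponent 3.5420]
Difference = 0.4561 − 0.9719 = -0.5157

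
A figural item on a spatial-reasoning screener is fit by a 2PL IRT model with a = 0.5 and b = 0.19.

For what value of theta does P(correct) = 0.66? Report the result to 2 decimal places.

P(theta) = 1 / (1 + exp(−a(theta − b)))
logit = ln(0.6600/0.3400) = 0.6633
theta = b + logit/(a) = 0.19 + 0.6633/0.5000 = 1.5166

1.52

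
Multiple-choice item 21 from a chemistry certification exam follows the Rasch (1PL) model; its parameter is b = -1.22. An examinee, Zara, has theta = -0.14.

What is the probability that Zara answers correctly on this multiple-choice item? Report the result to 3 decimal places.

0.746

P(theta) = 1 / (1 + exp(−(theta − b)))
Exponent: (-0.14 − (-1.22)) = 1.0800
1/(1 + e^{-1.0800}) = 0.7465
P = 0.7465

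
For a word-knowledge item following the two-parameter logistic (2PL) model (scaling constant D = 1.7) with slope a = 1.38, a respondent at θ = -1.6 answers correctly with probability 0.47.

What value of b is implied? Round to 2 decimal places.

P(θ) = 1 / (1 + exp(−D·a(θ − b)))
logit(0.47) = ln(0.47/0.53) = -0.1201
b = θ − logit/(1.7·a) = -1.6 − (-0.1201)/2.3460 = -1.5488

-1.55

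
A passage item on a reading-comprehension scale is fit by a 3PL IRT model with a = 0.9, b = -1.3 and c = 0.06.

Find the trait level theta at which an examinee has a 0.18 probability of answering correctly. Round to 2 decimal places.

P(theta) = c + (1 − c) · 1 / (1 + exp(−a(theta − b)))
Remove guessing floor: (0.18 − 0.06)/(1 − 0.06) = 0.1277
logit = ln(0.1277/0.8723) = -1.9218
theta = b + logit/(a) = -1.3 + (-1.9218)/0.9000 = -3.4353

-3.44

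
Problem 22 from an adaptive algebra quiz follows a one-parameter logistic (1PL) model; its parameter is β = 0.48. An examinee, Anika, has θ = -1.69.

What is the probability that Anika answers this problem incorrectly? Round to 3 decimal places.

P(θ) = 1 / (1 + exp(−(θ − β)))
Exponent: (-1.69 − 0.48) = -2.1700
1/(1 + e^{2.1700}) = 0.1025
P = 0.1025
P(incorrect) = 1 − 0.1025 = 0.8975

0.898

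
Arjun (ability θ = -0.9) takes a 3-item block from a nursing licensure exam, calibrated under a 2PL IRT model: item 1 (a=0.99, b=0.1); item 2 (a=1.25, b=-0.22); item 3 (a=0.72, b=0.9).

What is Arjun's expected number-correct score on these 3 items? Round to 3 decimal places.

0.785

P(θ) = 1 / (1 + exp(−a(θ − b)))
P_1 = 1/(1+e^{0.9900}) = 0.2709
P_2 = 1/(1+e^{0.8500}) = 0.2994
P_3 = 1/(1+e^{1.2960}) = 0.2148
E[score] = 0.2709 + 0.2994 + 0.2148 = 0.7852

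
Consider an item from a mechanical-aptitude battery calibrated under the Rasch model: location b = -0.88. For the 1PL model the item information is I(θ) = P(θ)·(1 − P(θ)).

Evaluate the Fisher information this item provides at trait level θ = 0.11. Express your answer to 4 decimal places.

P = 1/(1+e^{-0.9900}) = 0.7291
P(1−P) = 0.7291 × 0.2709 = 0.1975
I = P(1−P) = 0.19752

0.1975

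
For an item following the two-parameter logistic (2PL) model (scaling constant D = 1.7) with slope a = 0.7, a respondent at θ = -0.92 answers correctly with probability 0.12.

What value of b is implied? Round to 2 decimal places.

P(θ) = 1 / (1 + exp(−D·a(θ − b)))
logit(0.12) = ln(0.12/0.88) = -1.9924
b = θ − logit/(1.7·a) = -0.92 − (-1.9924)/1.1900 = 0.7543

0.75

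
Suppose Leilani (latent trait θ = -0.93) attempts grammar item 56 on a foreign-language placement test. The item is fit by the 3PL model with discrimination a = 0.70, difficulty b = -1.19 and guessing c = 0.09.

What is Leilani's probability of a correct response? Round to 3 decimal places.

0.586

P(θ) = c + (1 − c) · 1 / (1 + exp(−a(θ − b)))
Exponent: 0.70 × (-0.93 − (-1.19)) = 0.1820
1/(1 + e^{-0.1820}) = 0.5454
P = 0.09 + 0.91 × 0.5454 = 0.5863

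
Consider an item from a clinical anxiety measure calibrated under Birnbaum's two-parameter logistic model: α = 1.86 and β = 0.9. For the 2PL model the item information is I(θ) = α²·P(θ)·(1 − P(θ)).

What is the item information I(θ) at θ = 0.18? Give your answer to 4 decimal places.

0.5692

P = 1/(1+e^{1.3392}) = 0.2076
P(1−P) = 0.2076 × 0.7924 = 0.1645
I = α² × P(1−P) = 1.86² × 0.1645 = 0.56920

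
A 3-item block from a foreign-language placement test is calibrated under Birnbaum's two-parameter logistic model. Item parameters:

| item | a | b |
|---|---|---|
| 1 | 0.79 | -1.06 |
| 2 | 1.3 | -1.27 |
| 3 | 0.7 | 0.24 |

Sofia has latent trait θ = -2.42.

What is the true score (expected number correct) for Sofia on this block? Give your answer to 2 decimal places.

P(θ) = 1 / (1 + exp(−a(θ − b)))
P_1 = 1/(1+e^{1.0744}) = 0.2546
P_2 = 1/(1+e^{1.4950}) = 0.1832
P_3 = 1/(1+e^{1.8620}) = 0.1345
E[score] = 0.2546 + 0.1832 + 0.1345 = 0.5722

0.57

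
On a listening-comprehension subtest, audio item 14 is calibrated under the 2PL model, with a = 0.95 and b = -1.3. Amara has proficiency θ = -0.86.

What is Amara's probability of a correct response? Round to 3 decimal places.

0.603

P(θ) = 1 / (1 + exp(−a(θ − b)))
Exponent: 0.95 × (-0.86 − (-1.3)) = 0.4180
1/(1 + e^{-0.4180}) = 0.6030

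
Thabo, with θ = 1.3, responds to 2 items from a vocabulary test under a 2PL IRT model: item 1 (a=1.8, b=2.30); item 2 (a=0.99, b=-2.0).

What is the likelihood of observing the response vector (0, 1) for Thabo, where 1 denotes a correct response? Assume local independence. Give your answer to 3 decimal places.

0.827

P(θ) = 1 / (1 + exp(−a(θ − b)))
P_1 = 1/(1+e^{1.8000}) = 0.1419
P_2 = 1/(1+e^{-3.2670}) = 0.9633
L = (1−P_1) × P_2 = 0.8581 × 0.9633 = 0.82664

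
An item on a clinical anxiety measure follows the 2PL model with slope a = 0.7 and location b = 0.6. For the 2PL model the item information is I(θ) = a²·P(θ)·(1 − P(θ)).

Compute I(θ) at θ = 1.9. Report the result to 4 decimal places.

P = 1/(1+e^{-0.9100}) = 0.7130
P(1−P) = 0.7130 × 0.2870 = 0.2046
I = a² × P(1−P) = 0.7² × 0.2046 = 0.10027

0.1003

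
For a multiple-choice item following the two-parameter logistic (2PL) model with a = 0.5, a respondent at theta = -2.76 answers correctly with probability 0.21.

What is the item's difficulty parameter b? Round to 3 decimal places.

P(theta) = 1 / (1 + exp(−a(theta − b)))
logit(0.21) = ln(0.21/0.79) = -1.3249
b = theta − logit/(a) = -2.76 − (-1.3249)/0.5000 = -0.1101

-0.110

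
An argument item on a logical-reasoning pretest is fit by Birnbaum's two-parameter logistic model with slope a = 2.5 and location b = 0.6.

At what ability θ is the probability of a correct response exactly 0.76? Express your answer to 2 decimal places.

1.06

P(θ) = 1 / (1 + exp(−a(θ − b)))
logit = ln(0.7600/0.2400) = 1.1527
θ = b + logit/(a) = 0.6 + 1.1527/2.5000 = 1.0611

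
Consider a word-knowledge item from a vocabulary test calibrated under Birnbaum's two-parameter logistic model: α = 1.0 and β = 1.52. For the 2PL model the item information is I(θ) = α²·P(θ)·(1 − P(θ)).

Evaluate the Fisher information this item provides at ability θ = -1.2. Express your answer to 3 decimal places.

P = 1/(1+e^{2.7200}) = 0.0618
P(1−P) = 0.0618 × 0.9382 = 0.0580
I = α² × P(1−P) = 1.0² × 0.0580 = 0.05798

0.058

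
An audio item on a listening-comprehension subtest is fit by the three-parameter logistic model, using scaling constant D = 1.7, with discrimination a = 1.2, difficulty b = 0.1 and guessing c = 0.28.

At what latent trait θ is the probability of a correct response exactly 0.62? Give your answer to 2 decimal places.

0.05

P(θ) = c + (1 − c) · 1 / (1 + exp(−D·a(θ − b)))
Remove guessing floor: (0.62 − 0.28)/(1 − 0.28) = 0.4722
logit = ln(0.4722/0.5278) = -0.1112
θ = b + logit/(1.7·a) = 0.1 + (-0.1112)/2.0400 = 0.0455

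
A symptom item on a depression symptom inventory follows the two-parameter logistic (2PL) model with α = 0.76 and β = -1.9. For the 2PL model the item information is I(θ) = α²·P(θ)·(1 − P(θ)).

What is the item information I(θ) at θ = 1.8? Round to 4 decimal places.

P = 1/(1+e^{-2.8120}) = 0.9433
P(1−P) = 0.9433 × 0.0567 = 0.0535
I = α² × P(1−P) = 0.76² × 0.0535 = 0.03088

0.0309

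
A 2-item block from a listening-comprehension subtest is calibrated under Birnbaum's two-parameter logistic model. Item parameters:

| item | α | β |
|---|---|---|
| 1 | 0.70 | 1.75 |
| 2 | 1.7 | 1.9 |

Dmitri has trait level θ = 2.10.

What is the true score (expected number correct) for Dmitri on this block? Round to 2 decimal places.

1.15

P(θ) = 1 / (1 + exp(−α(θ − β)))
P_1 = 1/(1+e^{-0.2450}) = 0.5609
P_2 = 1/(1+e^{-0.3400}) = 0.5842
E[score] = 0.5609 + 0.5842 = 1.1451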